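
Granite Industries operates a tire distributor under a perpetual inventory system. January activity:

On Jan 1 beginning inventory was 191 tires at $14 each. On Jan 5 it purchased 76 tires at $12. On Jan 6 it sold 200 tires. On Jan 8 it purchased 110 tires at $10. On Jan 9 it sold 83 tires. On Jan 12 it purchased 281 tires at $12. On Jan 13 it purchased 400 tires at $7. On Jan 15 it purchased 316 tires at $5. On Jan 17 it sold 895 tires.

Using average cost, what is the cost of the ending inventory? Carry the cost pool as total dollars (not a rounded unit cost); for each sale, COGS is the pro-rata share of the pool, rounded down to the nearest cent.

Ending inventory = $1,583.47

After Jan 1: 191 on hand, pool $2,674.00 (≈ $14.0000 each)
After Jan 5: 267 on hand, pool $3,586.00 (≈ $13.4307 each)
Jan 6, sell 200: 200/267 × $3,586.00 → $2,686.14
After Jan 8: 177 on hand, pool $1,999.86 (≈ $11.2986 each)
Jan 9, sell 83: 83/177 × $1,999.86 → $937.78
After Jan 12: 375 on hand, pool $4,434.08 (≈ $11.8242 each)
After Jan 13: 775 on hand, pool $7,234.08 (≈ $9.3343 each)
After Jan 15: 1091 on hand, pool $8,814.08 (≈ $8.0789 each)
Jan 17, sell 895: 895/1091 × $8,814.08 → $7,230.61
Total COGS = $2,686.14 + $937.78 + $7,230.61 = $10,854.53
Ending inventory (cost pool remaining) = $1,583.47
Check: goods available $12,438.00 = COGS $10,854.53 + ending $1,583.47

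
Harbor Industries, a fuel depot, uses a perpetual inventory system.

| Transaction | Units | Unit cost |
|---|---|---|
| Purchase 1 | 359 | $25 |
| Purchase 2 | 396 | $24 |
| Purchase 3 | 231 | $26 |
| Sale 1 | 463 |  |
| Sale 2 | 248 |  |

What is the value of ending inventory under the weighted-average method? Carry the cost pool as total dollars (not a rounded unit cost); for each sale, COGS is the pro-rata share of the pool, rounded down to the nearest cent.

Ending inventory = $6,828.99

After Purchase 1: 359 on hand, pool $8,975.00 (≈ $25.0000 each)
After Purchase 2: 755 on hand, pool $18,479.00 (≈ $24.4755 each)
After Purchase 3: 986 on hand, pool $24,485.00 (≈ $24.8327 each)
Sale 1, sell 463: 463/986 × $24,485.00 → $11,497.52
Sale 2, sell 248: 248/523 × $12,987.48 → $6,158.49
Total COGS = $11,497.52 + $6,158.49 = $17,656.01
Ending inventory (cost pool remaining) = $6,828.99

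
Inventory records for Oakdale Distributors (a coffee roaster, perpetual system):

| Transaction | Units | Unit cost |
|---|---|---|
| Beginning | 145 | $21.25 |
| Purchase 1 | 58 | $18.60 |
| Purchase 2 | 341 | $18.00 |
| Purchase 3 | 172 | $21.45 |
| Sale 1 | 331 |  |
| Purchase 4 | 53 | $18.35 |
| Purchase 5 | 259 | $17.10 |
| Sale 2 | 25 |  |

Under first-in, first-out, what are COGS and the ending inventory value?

Sale 1 (331) [FIFO — oldest first]: 145 @ $21.25 + 58 @ $18.60 + 128 @ $18.00 = $6,464.05
Sale 2 (25) [FIFO — oldest first]: 25 @ $18.00 = $450.00
Total COGS = $6,464.05 + $450.00 = $6,914.05
Ending inventory: 188 @ $18.00 + 172 @ $21.45 + 53 @ $18.35 + 259 @ $17.10 = $12,474.85
Check: goods available $19,388.90 = COGS $6,914.05 + ending $12,474.85

COGS = $6,914.05; ending inventory = $12,474.85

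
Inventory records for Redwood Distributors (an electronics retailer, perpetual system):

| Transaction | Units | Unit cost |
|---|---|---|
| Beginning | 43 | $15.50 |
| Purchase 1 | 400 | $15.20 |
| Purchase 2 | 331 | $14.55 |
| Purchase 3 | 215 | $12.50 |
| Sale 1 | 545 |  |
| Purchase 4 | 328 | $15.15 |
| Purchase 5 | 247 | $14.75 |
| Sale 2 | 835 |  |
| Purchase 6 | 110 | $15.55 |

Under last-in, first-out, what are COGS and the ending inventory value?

COGS = $20,052.80; ending inventory = $4,520.20

Sale 1 (545) [LIFO — newest first]: 215 @ $12.50 + 330 @ $14.55 = $7,489.00
Sale 2 (835) [LIFO — newest first]: 247 @ $14.75 + 328 @ $15.15 + 1 @ $14.55 + 259 @ $15.20 = $12,563.80
Total COGS = $7,489.00 + $12,563.80 = $20,052.80
Ending inventory: 43 @ $15.50 + 141 @ $15.20 + 110 @ $15.55 = $4,520.20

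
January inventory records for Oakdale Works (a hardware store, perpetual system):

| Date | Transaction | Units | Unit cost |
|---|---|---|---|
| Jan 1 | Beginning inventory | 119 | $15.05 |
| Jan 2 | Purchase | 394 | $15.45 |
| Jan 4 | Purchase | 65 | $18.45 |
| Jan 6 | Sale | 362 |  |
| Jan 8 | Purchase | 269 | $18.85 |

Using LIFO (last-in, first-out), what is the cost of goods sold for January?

Jan 6, 362 sold [LIFO — newest first]: 65 @ $18.45 + 297 @ $15.45 = $5,787.90
Ending inventory: 119 @ $15.05 + 97 @ $15.45 + 269 @ $18.85 = $8,360.25

COGS = $5,787.90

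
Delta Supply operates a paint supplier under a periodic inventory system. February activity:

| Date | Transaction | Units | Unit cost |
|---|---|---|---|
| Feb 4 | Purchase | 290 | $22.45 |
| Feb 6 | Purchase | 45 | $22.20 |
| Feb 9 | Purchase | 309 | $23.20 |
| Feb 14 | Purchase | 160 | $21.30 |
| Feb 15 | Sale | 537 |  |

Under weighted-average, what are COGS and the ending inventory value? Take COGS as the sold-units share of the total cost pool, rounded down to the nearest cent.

COGS = $12,080.02; ending inventory = $6,006.28

Feb 15, sell 537: 537/804 × $18,086.30 → $12,080.02
Ending inventory (cost pool remaining) = $6,006.28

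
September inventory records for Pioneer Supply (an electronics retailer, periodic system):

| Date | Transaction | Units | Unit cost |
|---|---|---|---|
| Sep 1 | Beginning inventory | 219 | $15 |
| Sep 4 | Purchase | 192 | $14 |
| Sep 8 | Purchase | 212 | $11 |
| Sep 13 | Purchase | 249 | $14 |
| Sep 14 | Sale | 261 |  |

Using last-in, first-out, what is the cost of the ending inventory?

Ending inventory = $8,173

Sep 14, 261 sold [LIFO — newest first]: 249 @ $14 + 12 @ $11 = $3,618
Ending inventory: 219 @ $15 + 192 @ $14 + 200 @ $11 = $8,173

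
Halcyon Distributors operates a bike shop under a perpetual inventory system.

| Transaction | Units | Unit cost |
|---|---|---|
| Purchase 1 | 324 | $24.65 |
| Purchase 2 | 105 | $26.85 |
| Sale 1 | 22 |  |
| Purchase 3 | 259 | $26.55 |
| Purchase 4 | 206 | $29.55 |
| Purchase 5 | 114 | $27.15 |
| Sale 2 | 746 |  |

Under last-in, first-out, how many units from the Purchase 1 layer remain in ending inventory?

Sale 1 (22) [LIFO — newest first]: 22 @ $26.85 = $590.70
Sale 2 (746) [LIFO — newest first]: 114 @ $27.15 + 206 @ $29.55 + 259 @ $26.55 + 83 @ $26.85 + 84 @ $24.65 = $20,358.00
Total COGS = $590.70 + $20,358.00 = $20,948.70
Ending inventory: 240 @ $24.65 = $5,916.00

240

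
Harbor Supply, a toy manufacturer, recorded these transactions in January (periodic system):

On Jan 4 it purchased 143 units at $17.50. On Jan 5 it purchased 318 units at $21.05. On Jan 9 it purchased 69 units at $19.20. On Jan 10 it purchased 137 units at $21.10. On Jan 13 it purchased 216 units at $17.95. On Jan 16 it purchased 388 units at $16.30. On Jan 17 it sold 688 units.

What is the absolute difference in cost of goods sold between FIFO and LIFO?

FIFO COGS: 143 @ $17.50 + 318 @ $21.05 + 69 @ $19.20 + 137 @ $21.10 + 21 @ $17.95 = $13,788.85
LIFO COGS: 388 @ $16.30 + 216 @ $17.95 + 84 @ $21.10 = $11,974.00
Difference = |$13,788.85 − $11,974.00| = $1,814.85

$1,814.85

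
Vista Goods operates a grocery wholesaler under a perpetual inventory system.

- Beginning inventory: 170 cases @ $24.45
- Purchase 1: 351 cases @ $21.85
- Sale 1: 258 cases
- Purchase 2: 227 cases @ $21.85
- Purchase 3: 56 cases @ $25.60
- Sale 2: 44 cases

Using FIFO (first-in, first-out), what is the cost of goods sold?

Sale 1 (258) [FIFO — oldest first]: 170 @ $24.45 + 88 @ $21.85 = $6,079.30
Sale 2 (44) [FIFO — oldest first]: 44 @ $21.85 = $961.40
Total COGS = $6,079.30 + $961.40 = $7,040.70
Ending inventory: 219 @ $21.85 + 227 @ $21.85 + 56 @ $25.60 = $11,178.70

COGS = $7,040.70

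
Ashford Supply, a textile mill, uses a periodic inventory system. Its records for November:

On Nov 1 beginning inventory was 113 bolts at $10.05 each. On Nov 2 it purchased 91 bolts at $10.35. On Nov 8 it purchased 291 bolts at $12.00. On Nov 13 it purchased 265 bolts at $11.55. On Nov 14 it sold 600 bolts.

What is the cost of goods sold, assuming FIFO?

COGS = $6,782.25

Nov 14, 600 sold [FIFO — oldest first]: 113 @ $10.05 + 91 @ $10.35 + 291 @ $12.00 + 105 @ $11.55 = $6,782.25
Ending inventory: 160 @ $11.55 = $1,848.00
Check: goods available $8,630.25 = COGS $6,782.25 + ending $1,848.00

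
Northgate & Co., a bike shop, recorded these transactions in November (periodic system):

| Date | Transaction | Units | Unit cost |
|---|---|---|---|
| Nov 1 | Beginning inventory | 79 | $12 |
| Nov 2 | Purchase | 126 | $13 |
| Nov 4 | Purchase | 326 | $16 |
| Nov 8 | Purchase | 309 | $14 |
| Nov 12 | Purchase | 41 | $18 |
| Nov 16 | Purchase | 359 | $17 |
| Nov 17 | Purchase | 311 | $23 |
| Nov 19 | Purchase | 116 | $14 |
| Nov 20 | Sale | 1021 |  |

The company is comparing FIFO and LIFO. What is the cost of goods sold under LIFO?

COGS = $18,334

FIFO COGS: 79 @ $12 + 126 @ $13 + 326 @ $16 + 309 @ $14 + 41 @ $18 + 140 @ $17 = $15,246
LIFO COGS: 116 @ $14 + 311 @ $23 + 359 @ $17 + 41 @ $18 + 194 @ $14 = $18,334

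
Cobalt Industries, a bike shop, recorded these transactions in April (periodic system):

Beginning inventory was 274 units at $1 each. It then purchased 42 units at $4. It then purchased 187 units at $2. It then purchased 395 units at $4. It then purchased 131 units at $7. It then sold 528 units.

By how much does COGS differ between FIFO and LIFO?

$1,585

FIFO COGS: 274 @ $1 + 42 @ $4 + 187 @ $2 + 25 @ $4 = $916
LIFO COGS: 131 @ $7 + 395 @ $4 + 2 @ $2 = $2,501
Difference = |$916 − $2,501| = $1,585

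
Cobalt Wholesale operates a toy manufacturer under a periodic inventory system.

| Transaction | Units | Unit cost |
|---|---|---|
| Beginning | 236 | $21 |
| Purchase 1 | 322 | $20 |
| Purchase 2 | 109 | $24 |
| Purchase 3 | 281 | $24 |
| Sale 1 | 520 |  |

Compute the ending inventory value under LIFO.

Ending inventory = $8,796

Sale 1 (520) [LIFO — newest first]: 281 @ $24 + 109 @ $24 + 130 @ $20 = $11,960
Ending inventory: 236 @ $21 + 192 @ $20 = $8,796
Check: goods available $20,756 = COGS $11,960 + ending $8,796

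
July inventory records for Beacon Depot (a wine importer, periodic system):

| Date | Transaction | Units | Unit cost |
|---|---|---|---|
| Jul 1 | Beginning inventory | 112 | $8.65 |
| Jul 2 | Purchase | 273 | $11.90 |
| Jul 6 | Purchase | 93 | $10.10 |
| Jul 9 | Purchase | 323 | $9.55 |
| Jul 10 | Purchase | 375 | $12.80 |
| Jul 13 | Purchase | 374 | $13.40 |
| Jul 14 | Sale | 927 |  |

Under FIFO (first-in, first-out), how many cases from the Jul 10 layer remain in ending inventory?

249

Jul 14, 927 sold [FIFO — oldest first]: 112 @ $8.65 + 273 @ $11.90 + 93 @ $10.10 + 323 @ $9.55 + 126 @ $12.80 = $9,854.25
Ending inventory: 249 @ $12.80 + 374 @ $13.40 = $8,198.80
Check: goods available $18,053.05 = COGS $9,854.25 + ending $8,198.80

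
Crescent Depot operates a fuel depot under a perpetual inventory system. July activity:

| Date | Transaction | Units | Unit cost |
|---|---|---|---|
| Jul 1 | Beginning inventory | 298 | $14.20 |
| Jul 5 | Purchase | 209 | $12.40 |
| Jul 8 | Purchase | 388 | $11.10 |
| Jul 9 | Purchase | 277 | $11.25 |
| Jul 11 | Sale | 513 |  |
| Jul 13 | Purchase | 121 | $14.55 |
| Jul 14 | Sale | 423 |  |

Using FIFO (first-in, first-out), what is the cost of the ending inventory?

Jul 11, 513 sold [FIFO — oldest first]: 298 @ $14.20 + 209 @ $12.40 + 6 @ $11.10 = $6,889.80
Jul 14, 423 sold [FIFO — oldest first]: 382 @ $11.10 + 41 @ $11.25 = $4,701.45
Total COGS = $6,889.80 + $4,701.45 = $11,591.25
Ending inventory: 236 @ $11.25 + 121 @ $14.55 = $4,415.55

Ending inventory = $4,415.55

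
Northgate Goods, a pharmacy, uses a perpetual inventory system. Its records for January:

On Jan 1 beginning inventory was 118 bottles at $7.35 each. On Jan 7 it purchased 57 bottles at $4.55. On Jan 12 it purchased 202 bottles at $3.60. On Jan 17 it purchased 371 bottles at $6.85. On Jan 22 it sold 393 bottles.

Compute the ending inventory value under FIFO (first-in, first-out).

Jan 22, 393 sold [FIFO — oldest first]: 118 @ $7.35 + 57 @ $4.55 + 202 @ $3.60 + 16 @ $6.85 = $1,963.45
Ending inventory: 355 @ $6.85 = $2,431.75

Ending inventory = $2,431.75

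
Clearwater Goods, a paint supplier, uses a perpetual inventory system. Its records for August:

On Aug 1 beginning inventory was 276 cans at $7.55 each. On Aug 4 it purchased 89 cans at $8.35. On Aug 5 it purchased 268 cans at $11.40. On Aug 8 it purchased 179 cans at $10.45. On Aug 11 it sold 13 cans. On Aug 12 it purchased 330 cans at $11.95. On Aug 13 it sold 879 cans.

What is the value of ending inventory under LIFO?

Ending inventory = $1,887.50

Aug 11, 13 sold [LIFO — newest first]: 13 @ $10.45 = $135.85
Aug 13, 879 sold [LIFO — newest first]: 330 @ $11.95 + 166 @ $10.45 + 268 @ $11.40 + 89 @ $8.35 + 26 @ $7.55 = $9,672.85
Total COGS = $135.85 + $9,672.85 = $9,808.70
Ending inventory: 250 @ $7.55 = $1,887.50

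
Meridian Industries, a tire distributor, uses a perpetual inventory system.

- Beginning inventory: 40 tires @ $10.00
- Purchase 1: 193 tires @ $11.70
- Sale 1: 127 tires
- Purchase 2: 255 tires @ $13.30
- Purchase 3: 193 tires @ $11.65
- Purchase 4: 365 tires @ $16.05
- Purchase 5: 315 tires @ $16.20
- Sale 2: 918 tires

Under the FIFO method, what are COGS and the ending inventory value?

Sale 1 (127) [FIFO — oldest first]: 40 @ $10.00 + 87 @ $11.70 = $1,417.90
Sale 2 (918) [FIFO — oldest first]: 106 @ $11.70 + 255 @ $13.30 + 193 @ $11.65 + 364 @ $16.05 = $12,722.35
Total COGS = $1,417.90 + $12,722.35 = $14,140.25
Ending inventory: 1 @ $16.05 + 315 @ $16.20 = $5,119.05
Check: goods available $19,259.30 = COGS $14,140.25 + ending $5,119.05

COGS = $14,140.25; ending inventory = $5,119.05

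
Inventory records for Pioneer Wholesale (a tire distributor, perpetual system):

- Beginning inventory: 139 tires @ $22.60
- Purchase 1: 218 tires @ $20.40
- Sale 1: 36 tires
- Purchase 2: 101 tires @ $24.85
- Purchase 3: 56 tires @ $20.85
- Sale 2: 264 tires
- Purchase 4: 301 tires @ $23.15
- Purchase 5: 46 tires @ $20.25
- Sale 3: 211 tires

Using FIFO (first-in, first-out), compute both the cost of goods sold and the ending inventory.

Sale 1 (36) [FIFO — oldest first]: 36 @ $22.60 = $813.60
Sale 2 (264) [FIFO — oldest first]: 103 @ $22.60 + 161 @ $20.40 = $5,612.20
Sale 3 (211) [FIFO — oldest first]: 57 @ $20.40 + 101 @ $24.85 + 53 @ $20.85 = $4,777.70
Total COGS = $813.60 + $5,612.20 + $4,777.70 = $11,203.50
Ending inventory: 3 @ $20.85 + 301 @ $23.15 + 46 @ $20.25 = $7,962.20

COGS = $11,203.50; ending inventory = $7,962.20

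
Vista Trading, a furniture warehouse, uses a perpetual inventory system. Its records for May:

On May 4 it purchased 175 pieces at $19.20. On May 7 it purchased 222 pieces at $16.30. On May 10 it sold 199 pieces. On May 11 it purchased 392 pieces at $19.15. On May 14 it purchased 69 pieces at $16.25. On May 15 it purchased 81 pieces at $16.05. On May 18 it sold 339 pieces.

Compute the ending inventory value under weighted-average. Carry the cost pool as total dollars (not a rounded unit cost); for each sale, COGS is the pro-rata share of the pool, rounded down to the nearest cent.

Ending inventory = $7,266.03

After May 4: 175 on hand, pool $3,360.00 (≈ $19.2000 each)
After May 7: 397 on hand, pool $6,978.60 (≈ $17.5783 each)
May 10, sell 199: 199/397 × $6,978.60 → $3,498.08
After May 11: 590 on hand, pool $10,987.32 (≈ $18.6226 each)
After May 14: 659 on hand, pool $12,108.57 (≈ $18.3742 each)
After May 15: 740 on hand, pool $13,408.62 (≈ $18.1198 each)
May 18, sell 339: 339/740 × $13,408.62 → $6,142.59
Total COGS = $3,498.08 + $6,142.59 = $9,640.67
Ending inventory (cost pool remaining) = $7,266.03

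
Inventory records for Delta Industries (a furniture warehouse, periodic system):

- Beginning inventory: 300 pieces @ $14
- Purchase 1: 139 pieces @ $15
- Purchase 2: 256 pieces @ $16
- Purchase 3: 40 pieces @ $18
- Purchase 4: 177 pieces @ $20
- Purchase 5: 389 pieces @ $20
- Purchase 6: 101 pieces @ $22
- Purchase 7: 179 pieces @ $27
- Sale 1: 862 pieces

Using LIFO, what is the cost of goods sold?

Sale 1 (862) [LIFO — newest first]: 179 @ $27 + 101 @ $22 + 389 @ $20 + 177 @ $20 + 16 @ $18 = $18,663
Ending inventory: 300 @ $14 + 139 @ $15 + 256 @ $16 + 24 @ $18 = $10,813
Check: goods available $29,476 = COGS $18,663 + ending $10,813

COGS = $18,663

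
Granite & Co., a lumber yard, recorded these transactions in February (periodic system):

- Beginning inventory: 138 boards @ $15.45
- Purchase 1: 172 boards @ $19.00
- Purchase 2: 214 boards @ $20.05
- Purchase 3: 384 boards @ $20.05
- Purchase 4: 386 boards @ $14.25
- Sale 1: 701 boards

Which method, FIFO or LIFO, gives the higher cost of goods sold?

FIFO COGS: 138 @ $15.45 + 172 @ $19.00 + 214 @ $20.05 + 177 @ $20.05 = $13,239.65
LIFO COGS: 386 @ $14.25 + 315 @ $20.05 = $11,816.25

FIFO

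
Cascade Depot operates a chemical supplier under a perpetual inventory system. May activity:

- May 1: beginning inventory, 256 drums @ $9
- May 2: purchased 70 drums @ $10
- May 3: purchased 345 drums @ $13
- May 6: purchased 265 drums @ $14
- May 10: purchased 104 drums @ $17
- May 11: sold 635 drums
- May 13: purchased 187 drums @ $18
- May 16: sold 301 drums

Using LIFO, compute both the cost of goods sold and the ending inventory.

May 11, 635 sold [LIFO — newest first]: 104 @ $17 + 265 @ $14 + 266 @ $13 = $8,936
May 16, 301 sold [LIFO — newest first]: 187 @ $18 + 79 @ $13 + 35 @ $10 = $4,743
Total COGS = $8,936 + $4,743 = $13,679
Ending inventory: 256 @ $9 + 35 @ $10 = $2,654
Check: goods available $16,333 = COGS $13,679 + ending $2,654

COGS = $13,679; ending inventory = $2,654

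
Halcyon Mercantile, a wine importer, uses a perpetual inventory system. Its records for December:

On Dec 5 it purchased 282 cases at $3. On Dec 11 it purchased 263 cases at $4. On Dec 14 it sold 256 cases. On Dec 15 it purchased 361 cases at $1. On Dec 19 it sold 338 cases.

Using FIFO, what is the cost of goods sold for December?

Dec 14, 256 sold [FIFO — oldest first]: 256 @ $3 = $768
Dec 19, 338 sold [FIFO — oldest first]: 26 @ $3 + 263 @ $4 + 49 @ $1 = $1,179
Total COGS = $768 + $1,179 = $1,947
Ending inventory: 312 @ $1 = $312

COGS = $1,947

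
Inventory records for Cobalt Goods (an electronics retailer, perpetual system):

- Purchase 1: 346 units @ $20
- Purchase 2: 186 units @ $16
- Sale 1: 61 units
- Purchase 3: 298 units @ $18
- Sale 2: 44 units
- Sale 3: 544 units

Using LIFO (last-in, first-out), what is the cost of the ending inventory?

Sale 1 (61) [LIFO — newest first]: 61 @ $16 = $976
Sale 2 (44) [LIFO — newest first]: 44 @ $18 = $792
Sale 3 (544) [LIFO — newest first]: 254 @ $18 + 125 @ $16 + 165 @ $20 = $9,872
Total COGS = $976 + $792 + $9,872 = $11,640
Ending inventory: 181 @ $20 = $3,620

Ending inventory = $3,620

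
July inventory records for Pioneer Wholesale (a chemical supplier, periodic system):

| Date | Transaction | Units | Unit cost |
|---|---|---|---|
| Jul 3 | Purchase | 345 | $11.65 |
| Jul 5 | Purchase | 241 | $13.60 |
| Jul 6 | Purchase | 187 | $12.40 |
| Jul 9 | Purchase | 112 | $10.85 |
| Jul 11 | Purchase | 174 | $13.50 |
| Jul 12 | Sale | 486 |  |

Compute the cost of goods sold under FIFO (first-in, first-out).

Jul 12, 486 sold [FIFO — oldest first]: 345 @ $11.65 + 141 @ $13.60 = $5,936.85
Ending inventory: 100 @ $13.60 + 187 @ $12.40 + 112 @ $10.85 + 174 @ $13.50 = $7,243.00

COGS = $5,936.85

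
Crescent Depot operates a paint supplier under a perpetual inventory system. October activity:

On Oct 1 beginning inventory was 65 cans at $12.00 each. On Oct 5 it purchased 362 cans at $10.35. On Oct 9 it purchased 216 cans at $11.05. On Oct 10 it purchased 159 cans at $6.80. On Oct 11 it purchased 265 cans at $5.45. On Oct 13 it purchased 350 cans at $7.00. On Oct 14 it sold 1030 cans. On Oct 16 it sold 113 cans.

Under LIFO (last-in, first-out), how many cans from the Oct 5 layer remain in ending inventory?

Oct 14, 1030 sold [LIFO — newest first]: 350 @ $7.00 + 265 @ $5.45 + 159 @ $6.80 + 216 @ $11.05 + 40 @ $10.35 = $7,776.25
Oct 16, 113 sold [LIFO — newest first]: 113 @ $10.35 = $1,169.55
Total COGS = $7,776.25 + $1,169.55 = $8,945.80
Ending inventory: 65 @ $12.00 + 209 @ $10.35 = $2,943.15

209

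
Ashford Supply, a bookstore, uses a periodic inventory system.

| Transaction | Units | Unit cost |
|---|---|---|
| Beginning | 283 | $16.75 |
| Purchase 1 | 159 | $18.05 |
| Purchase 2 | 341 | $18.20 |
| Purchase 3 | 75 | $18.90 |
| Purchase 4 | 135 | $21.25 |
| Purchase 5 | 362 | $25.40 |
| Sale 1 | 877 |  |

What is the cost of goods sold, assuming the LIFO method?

Sale 1 (877) [LIFO — newest first]: 362 @ $25.40 + 135 @ $21.25 + 75 @ $18.90 + 305 @ $18.20 = $19,032.05
Ending inventory: 283 @ $16.75 + 159 @ $18.05 + 36 @ $18.20 = $8,265.40
Check: goods available $27,297.45 = COGS $19,032.05 + ending $8,265.40

COGS = $19,032.05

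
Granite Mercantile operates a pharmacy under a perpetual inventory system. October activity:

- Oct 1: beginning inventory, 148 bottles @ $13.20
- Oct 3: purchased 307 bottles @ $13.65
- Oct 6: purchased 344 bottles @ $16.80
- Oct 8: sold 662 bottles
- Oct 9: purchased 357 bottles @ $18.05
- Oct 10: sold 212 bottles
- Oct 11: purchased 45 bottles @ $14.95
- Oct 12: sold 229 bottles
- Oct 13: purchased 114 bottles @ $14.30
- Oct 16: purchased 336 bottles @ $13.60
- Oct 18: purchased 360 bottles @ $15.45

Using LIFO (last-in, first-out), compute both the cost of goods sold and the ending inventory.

COGS = $17,746.35; ending inventory = $13,055.40

Oct 8, 662 sold [LIFO — newest first]: 344 @ $16.80 + 307 @ $13.65 + 11 @ $13.20 = $10,114.95
Oct 10, 212 sold [LIFO — newest first]: 212 @ $18.05 = $3,826.60
Oct 12, 229 sold [LIFO — newest first]: 45 @ $14.95 + 145 @ $18.05 + 39 @ $13.20 = $3,804.80
Total COGS = $10,114.95 + $3,826.60 + $3,804.80 = $17,746.35
Ending inventory: 98 @ $13.20 + 114 @ $14.30 + 336 @ $13.60 + 360 @ $15.45 = $13,055.40
Check: goods available $30,801.75 = COGS $17,746.35 + ending $13,055.40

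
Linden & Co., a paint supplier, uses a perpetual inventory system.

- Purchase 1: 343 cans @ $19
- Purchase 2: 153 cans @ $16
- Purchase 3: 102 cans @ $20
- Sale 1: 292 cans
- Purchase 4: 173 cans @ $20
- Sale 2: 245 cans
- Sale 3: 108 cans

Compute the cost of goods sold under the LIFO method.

Sale 1 (292) [LIFO — newest first]: 102 @ $20 + 153 @ $16 + 37 @ $19 = $5,191
Sale 2 (245) [LIFO — newest first]: 173 @ $20 + 72 @ $19 = $4,828
Sale 3 (108) [LIFO — newest first]: 108 @ $19 = $2,052
Total COGS = $5,191 + $4,828 + $2,052 = $12,071
Ending inventory: 126 @ $19 = $2,394

COGS = $12,071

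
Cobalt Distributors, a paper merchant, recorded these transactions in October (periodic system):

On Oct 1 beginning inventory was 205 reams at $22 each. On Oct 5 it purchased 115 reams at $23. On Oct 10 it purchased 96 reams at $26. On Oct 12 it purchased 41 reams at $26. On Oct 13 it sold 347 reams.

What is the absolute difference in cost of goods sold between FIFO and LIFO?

$440

FIFO COGS: 205 @ $22 + 115 @ $23 + 27 @ $26 = $7,857
LIFO COGS: 41 @ $26 + 96 @ $26 + 115 @ $23 + 95 @ $22 = $8,297
Difference = |$7,857 − $8,297| = $440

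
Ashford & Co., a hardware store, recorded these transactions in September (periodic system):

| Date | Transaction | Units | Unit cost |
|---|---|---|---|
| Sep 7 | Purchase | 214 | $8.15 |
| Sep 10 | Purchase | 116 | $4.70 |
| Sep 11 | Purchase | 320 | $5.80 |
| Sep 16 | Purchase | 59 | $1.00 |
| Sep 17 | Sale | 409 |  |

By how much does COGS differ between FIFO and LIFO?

$691.50

FIFO COGS: 214 @ $8.15 + 116 @ $4.70 + 79 @ $5.80 = $2,747.50
LIFO COGS: 59 @ $1.00 + 320 @ $5.80 + 30 @ $4.70 = $2,056.00
Difference = |$2,747.50 − $2,056.00| = $691.50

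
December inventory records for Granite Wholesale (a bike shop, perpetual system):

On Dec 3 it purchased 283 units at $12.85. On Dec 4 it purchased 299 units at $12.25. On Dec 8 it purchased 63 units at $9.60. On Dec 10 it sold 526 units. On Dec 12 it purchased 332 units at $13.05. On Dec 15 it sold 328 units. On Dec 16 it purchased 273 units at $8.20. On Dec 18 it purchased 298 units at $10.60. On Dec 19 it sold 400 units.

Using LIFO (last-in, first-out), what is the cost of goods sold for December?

COGS = $14,650.55

Dec 10, 526 sold [LIFO — newest first]: 63 @ $9.60 + 299 @ $12.25 + 164 @ $12.85 = $6,374.95
Dec 15, 328 sold [LIFO — newest first]: 328 @ $13.05 = $4,280.40
Dec 19, 400 sold [LIFO — newest first]: 298 @ $10.60 + 102 @ $8.20 = $3,995.20
Total COGS = $6,374.95 + $4,280.40 + $3,995.20 = $14,650.55
Ending inventory: 119 @ $12.85 + 4 @ $13.05 + 171 @ $8.20 = $2,983.55
Check: goods available $17,634.10 = COGS $14,650.55 + ending $2,983.55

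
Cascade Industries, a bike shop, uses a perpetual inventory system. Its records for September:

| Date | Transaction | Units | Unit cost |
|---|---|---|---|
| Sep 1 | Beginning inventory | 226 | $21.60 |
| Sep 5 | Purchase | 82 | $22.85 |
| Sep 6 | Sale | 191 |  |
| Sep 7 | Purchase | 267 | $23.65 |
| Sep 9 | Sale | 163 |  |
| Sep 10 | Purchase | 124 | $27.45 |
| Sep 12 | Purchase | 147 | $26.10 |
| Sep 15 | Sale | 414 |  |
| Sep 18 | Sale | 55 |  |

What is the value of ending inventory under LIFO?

Ending inventory = $496.80

Sep 6, 191 sold [LIFO — newest first]: 82 @ $22.85 + 109 @ $21.60 = $4,228.10
Sep 9, 163 sold [LIFO — newest first]: 163 @ $23.65 = $3,854.95
Sep 15, 414 sold [LIFO — newest first]: 147 @ $26.10 + 124 @ $27.45 + 104 @ $23.65 + 39 @ $21.60 = $10,542.50
Sep 18, 55 sold [LIFO — newest first]: 55 @ $21.60 = $1,188.00
Total COGS = $4,228.10 + $3,854.95 + $10,542.50 + $1,188.00 = $19,813.55
Ending inventory: 23 @ $21.60 = $496.80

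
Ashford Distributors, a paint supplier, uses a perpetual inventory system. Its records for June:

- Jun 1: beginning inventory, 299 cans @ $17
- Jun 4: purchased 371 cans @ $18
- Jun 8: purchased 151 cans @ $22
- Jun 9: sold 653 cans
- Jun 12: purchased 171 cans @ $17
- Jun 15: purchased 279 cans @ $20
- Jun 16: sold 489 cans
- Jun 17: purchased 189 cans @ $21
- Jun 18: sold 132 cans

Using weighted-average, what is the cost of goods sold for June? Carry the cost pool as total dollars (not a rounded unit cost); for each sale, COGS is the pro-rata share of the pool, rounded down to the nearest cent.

COGS = $23,804.48

After Jun 1: 299 on hand, pool $5,083.00 (≈ $17.0000 each)
After Jun 4: 670 on hand, pool $11,761.00 (≈ $17.5537 each)
After Jun 8: 821 on hand, pool $15,083.00 (≈ $18.3715 each)
Jun 9, sell 653: 653/821 × $15,083.00 → $11,996.58
After Jun 12: 339 on hand, pool $5,993.42 (≈ $17.6797 each)
After Jun 15: 618 on hand, pool $11,573.42 (≈ $18.7272 each)
Jun 16, sell 489: 489/618 × $11,573.42 → $9,157.60
After Jun 17: 318 on hand, pool $6,384.82 (≈ $20.0781 each)
Jun 18, sell 132: 132/318 × $6,384.82 → $2,650.30
Total COGS = $11,996.58 + $9,157.60 + $2,650.30 = $23,804.48
Ending inventory (cost pool remaining) = $3,734.52
Check: goods available $27,539.00 = COGS $23,804.48 + ending $3,734.52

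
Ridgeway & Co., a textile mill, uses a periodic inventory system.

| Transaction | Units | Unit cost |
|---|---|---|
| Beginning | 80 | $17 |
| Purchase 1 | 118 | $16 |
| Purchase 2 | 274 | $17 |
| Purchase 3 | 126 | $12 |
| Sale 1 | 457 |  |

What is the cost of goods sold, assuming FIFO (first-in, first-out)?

COGS = $7,651

Sale 1 (457) [FIFO — oldest first]: 80 @ $17 + 118 @ $16 + 259 @ $17 = $7,651
Ending inventory: 15 @ $17 + 126 @ $12 = $1,767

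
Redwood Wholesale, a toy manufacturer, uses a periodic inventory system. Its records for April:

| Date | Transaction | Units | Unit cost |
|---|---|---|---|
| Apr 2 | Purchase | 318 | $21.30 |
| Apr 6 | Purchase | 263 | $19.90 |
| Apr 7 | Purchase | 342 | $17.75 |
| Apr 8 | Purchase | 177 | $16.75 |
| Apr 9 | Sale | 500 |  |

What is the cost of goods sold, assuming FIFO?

COGS = $10,395.20

Apr 9, 500 sold [FIFO — oldest first]: 318 @ $21.30 + 182 @ $19.90 = $10,395.20
Ending inventory: 81 @ $19.90 + 342 @ $17.75 + 177 @ $16.75 = $10,647.15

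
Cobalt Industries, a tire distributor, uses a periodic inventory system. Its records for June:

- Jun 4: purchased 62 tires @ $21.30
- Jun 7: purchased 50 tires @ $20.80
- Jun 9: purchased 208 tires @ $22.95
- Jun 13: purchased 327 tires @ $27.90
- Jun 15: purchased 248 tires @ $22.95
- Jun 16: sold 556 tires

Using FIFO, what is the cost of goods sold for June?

COGS = $13,718.60

Jun 16, 556 sold [FIFO — oldest first]: 62 @ $21.30 + 50 @ $20.80 + 208 @ $22.95 + 236 @ $27.90 = $13,718.60
Ending inventory: 91 @ $27.90 + 248 @ $22.95 = $8,230.50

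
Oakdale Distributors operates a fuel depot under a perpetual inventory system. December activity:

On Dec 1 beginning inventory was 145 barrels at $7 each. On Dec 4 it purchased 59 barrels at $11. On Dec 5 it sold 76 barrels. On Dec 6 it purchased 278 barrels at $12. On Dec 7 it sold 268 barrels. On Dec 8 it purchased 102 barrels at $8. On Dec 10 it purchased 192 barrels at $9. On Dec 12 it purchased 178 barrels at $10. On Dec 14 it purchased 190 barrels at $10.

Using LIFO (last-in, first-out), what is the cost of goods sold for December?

Dec 5, 76 sold [LIFO — newest first]: 59 @ $11 + 17 @ $7 = $768
Dec 7, 268 sold [LIFO — newest first]: 268 @ $12 = $3,216
Total COGS = $768 + $3,216 = $3,984
Ending inventory: 128 @ $7 + 10 @ $12 + 102 @ $8 + 192 @ $9 + 178 @ $10 + 190 @ $10 = $7,240

COGS = $3,984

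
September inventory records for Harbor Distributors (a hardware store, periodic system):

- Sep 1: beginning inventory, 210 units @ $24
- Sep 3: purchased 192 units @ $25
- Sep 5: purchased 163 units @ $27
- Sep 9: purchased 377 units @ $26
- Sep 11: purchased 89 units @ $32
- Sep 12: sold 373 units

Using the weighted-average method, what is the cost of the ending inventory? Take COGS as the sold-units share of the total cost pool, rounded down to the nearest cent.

Sep 12, sell 373: 373/1031 × $26,891.00 → $9,728.75
Ending inventory (cost pool remaining) = $17,162.25

Ending inventory = $17,162.25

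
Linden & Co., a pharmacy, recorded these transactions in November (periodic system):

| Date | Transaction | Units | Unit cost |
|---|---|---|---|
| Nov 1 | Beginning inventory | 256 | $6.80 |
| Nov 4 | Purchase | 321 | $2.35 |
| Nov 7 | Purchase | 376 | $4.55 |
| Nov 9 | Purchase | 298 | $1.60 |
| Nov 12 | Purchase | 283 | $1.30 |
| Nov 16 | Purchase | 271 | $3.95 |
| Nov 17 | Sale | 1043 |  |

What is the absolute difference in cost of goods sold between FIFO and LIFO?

FIFO COGS: 256 @ $6.80 + 321 @ $2.35 + 376 @ $4.55 + 90 @ $1.60 = $4,349.95
LIFO COGS: 271 @ $3.95 + 283 @ $1.30 + 298 @ $1.60 + 191 @ $4.55 = $2,784.20
Difference = |$4,349.95 − $2,784.20| = $1,565.75

$1,565.75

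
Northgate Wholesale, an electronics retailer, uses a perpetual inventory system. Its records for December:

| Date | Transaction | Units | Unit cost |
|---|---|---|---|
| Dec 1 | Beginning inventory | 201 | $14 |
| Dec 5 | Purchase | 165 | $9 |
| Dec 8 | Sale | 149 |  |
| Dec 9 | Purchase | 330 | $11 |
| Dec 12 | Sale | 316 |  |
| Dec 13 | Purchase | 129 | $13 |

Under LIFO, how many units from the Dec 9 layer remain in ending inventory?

Dec 8, 149 sold [LIFO — newest first]: 149 @ $9 = $1,341
Dec 12, 316 sold [LIFO — newest first]: 316 @ $11 = $3,476
Total COGS = $1,341 + $3,476 = $4,817
Ending inventory: 201 @ $14 + 16 @ $9 + 14 @ $11 + 129 @ $13 = $4,789

14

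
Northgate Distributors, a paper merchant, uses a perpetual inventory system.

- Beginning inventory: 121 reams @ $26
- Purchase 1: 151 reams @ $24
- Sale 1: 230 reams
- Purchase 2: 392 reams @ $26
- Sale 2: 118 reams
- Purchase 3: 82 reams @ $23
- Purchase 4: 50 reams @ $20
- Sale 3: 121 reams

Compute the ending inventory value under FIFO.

Sale 1 (230) [FIFO — oldest first]: 121 @ $26 + 109 @ $24 = $5,762
Sale 2 (118) [FIFO — oldest first]: 42 @ $24 + 76 @ $26 = $2,984
Sale 3 (121) [FIFO — oldest first]: 121 @ $26 = $3,146
Total COGS = $5,762 + $2,984 + $3,146 = $11,892
Ending inventory: 195 @ $26 + 82 @ $23 + 50 @ $20 = $7,956

Ending inventory = $7,956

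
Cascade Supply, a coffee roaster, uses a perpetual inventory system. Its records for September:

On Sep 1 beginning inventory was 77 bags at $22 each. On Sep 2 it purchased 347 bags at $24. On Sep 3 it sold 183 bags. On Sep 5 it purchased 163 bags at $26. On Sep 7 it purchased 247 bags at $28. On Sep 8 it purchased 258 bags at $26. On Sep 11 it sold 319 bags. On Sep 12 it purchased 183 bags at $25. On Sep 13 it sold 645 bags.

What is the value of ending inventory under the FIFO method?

Sep 3, 183 sold [FIFO — oldest first]: 77 @ $22 + 106 @ $24 = $4,238
Sep 11, 319 sold [FIFO — oldest first]: 241 @ $24 + 78 @ $26 = $7,812
Sep 13, 645 sold [FIFO — oldest first]: 85 @ $26 + 247 @ $28 + 258 @ $26 + 55 @ $25 = $17,209
Total COGS = $4,238 + $7,812 + $17,209 = $29,259
Ending inventory: 128 @ $25 = $3,200
Check: goods available $32,459 = COGS $29,259 + ending $3,200

Ending inventory = $3,200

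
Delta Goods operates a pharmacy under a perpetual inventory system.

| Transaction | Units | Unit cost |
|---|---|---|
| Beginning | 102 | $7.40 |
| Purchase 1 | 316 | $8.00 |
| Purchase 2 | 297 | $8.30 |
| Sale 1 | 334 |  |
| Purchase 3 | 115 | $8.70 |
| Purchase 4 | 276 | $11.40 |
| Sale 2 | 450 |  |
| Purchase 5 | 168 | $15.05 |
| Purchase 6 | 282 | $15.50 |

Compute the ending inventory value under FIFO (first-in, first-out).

Ending inventory = $10,446.00

Sale 1 (334) [FIFO — oldest first]: 102 @ $7.40 + 232 @ $8.00 = $2,610.80
Sale 2 (450) [FIFO — oldest first]: 84 @ $8.00 + 297 @ $8.30 + 69 @ $8.70 = $3,737.40
Total COGS = $2,610.80 + $3,737.40 = $6,348.20
Ending inventory: 46 @ $8.70 + 276 @ $11.40 + 168 @ $15.05 + 282 @ $15.50 = $10,446.00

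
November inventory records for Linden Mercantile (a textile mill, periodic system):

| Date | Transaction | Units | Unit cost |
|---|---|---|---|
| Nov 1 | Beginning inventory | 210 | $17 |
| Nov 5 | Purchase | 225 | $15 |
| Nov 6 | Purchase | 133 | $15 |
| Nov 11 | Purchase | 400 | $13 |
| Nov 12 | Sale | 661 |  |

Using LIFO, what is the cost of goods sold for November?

COGS = $9,115

Nov 12, 661 sold [LIFO — newest first]: 400 @ $13 + 133 @ $15 + 128 @ $15 = $9,115
Ending inventory: 210 @ $17 + 97 @ $15 = $5,025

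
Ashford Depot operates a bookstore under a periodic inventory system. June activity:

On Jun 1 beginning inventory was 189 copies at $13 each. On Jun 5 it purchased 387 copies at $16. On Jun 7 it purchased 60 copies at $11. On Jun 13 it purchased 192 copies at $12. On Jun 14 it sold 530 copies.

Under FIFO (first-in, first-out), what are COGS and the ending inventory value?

Jun 14, 530 sold [FIFO — oldest first]: 189 @ $13 + 341 @ $16 = $7,913
Ending inventory: 46 @ $16 + 60 @ $11 + 192 @ $12 = $3,700
Check: goods available $11,613 = COGS $7,913 + ending $3,700

COGS = $7,913; ending inventory = $3,700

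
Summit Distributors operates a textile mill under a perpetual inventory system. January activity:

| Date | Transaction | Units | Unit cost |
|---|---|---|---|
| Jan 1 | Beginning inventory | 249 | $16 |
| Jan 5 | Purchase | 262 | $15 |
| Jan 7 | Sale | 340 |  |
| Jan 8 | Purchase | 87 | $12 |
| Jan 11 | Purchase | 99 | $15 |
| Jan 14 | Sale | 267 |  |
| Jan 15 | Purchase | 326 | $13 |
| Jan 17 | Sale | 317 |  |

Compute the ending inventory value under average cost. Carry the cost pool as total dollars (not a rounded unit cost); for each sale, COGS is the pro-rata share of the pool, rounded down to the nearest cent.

After Jan 1: 249 on hand, pool $3,984.00 (≈ $16.0000 each)
After Jan 5: 511 on hand, pool $7,914.00 (≈ $15.4873 each)
Jan 7, sell 340: 340/511 × $7,914.00 → $5,265.67
After Jan 8: 258 on hand, pool $3,692.33 (≈ $14.3114 each)
After Jan 11: 357 on hand, pool $5,177.33 (≈ $14.5023 each)
Jan 14, sell 267: 267/357 × $5,177.33 → $3,872.12
After Jan 15: 416 on hand, pool $5,543.21 (≈ $13.3250 each)
Jan 17, sell 317: 317/416 × $5,543.21 → $4,224.03
Total COGS = $5,265.67 + $3,872.12 + $4,224.03 = $13,361.82
Ending inventory (cost pool remaining) = $1,319.18

Ending inventory = $1,319.18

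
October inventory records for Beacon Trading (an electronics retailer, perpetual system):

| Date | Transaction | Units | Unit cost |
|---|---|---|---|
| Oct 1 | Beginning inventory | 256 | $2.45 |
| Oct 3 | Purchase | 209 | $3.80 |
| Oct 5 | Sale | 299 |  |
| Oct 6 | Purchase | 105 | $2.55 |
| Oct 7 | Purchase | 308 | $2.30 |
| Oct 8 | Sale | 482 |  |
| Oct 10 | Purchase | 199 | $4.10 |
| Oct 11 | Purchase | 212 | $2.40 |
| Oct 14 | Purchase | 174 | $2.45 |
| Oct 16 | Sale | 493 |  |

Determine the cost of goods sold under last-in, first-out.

COGS = $3,533.70

Oct 5, 299 sold [LIFO — newest first]: 209 @ $3.80 + 90 @ $2.45 = $1,014.70
Oct 8, 482 sold [LIFO — newest first]: 308 @ $2.30 + 105 @ $2.55 + 69 @ $2.45 = $1,145.20
Oct 16, 493 sold [LIFO — newest first]: 174 @ $2.45 + 212 @ $2.40 + 107 @ $4.10 = $1,373.80
Total COGS = $1,014.70 + $1,145.20 + $1,373.80 = $3,533.70
Ending inventory: 97 @ $2.45 + 92 @ $4.10 = $614.85
Check: goods available $4,148.55 = COGS $3,533.70 + ending $614.85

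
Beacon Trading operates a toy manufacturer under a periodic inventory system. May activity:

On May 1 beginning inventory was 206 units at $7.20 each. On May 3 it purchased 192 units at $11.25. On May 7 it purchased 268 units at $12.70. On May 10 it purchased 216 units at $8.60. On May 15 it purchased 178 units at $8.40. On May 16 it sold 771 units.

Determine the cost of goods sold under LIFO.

COGS = $7,982.65

May 16, 771 sold [LIFO — newest first]: 178 @ $8.40 + 216 @ $8.60 + 268 @ $12.70 + 109 @ $11.25 = $7,982.65
Ending inventory: 206 @ $7.20 + 83 @ $11.25 = $2,416.95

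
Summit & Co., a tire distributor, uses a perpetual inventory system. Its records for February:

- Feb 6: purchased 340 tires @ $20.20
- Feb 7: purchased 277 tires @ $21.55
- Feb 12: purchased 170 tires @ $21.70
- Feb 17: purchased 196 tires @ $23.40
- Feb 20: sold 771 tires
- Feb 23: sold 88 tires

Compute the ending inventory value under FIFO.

Ending inventory = $2,901.60

Feb 20, 771 sold [FIFO — oldest first]: 340 @ $20.20 + 277 @ $21.55 + 154 @ $21.70 = $16,179.15
Feb 23, 88 sold [FIFO — oldest first]: 16 @ $21.70 + 72 @ $23.40 = $2,032.00
Total COGS = $16,179.15 + $2,032.00 = $18,211.15
Ending inventory: 124 @ $23.40 = $2,901.60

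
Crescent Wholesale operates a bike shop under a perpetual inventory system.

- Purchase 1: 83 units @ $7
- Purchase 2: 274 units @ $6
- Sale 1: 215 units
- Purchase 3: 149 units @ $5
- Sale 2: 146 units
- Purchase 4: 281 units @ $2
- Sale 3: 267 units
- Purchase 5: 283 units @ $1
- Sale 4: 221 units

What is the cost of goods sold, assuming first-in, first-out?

Sale 1 (215) [FIFO — oldest first]: 83 @ $7 + 132 @ $6 = $1,373
Sale 2 (146) [FIFO — oldest first]: 142 @ $6 + 4 @ $5 = $872
Sale 3 (267) [FIFO — oldest first]: 145 @ $5 + 122 @ $2 = $969
Sale 4 (221) [FIFO — oldest first]: 159 @ $2 + 62 @ $1 = $380
Total COGS = $1,373 + $872 + $969 + $380 = $3,594
Ending inventory: 221 @ $1 = $221

COGS = $3,594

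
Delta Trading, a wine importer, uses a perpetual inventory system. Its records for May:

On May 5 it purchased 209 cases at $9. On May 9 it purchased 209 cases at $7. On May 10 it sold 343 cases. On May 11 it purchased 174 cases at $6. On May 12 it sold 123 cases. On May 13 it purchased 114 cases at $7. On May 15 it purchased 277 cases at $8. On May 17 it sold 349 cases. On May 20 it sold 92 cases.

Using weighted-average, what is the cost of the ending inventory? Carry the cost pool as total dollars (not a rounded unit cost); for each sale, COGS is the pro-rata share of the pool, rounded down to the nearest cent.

Ending inventory = $565.36

After May 5: 209 on hand, pool $1,881.00 (≈ $9.0000 each)
After May 9: 418 on hand, pool $3,344.00 (≈ $8.0000 each)
May 10, sell 343: 343/418 × $3,344.00 → $2,744.00
After May 11: 249 on hand, pool $1,644.00 (≈ $6.6024 each)
May 12, sell 123: 123/249 × $1,644.00 → $812.09
After May 13: 240 on hand, pool $1,629.91 (≈ $6.7913 each)
After May 15: 517 on hand, pool $3,845.91 (≈ $7.4389 each)
May 17, sell 349: 349/517 × $3,845.91 → $2,596.17
May 20, sell 92: 92/168 × $1,249.74 → $684.38
Total COGS = $2,744.00 + $812.09 + $2,596.17 + $684.38 = $6,836.64
Ending inventory (cost pool remaining) = $565.36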